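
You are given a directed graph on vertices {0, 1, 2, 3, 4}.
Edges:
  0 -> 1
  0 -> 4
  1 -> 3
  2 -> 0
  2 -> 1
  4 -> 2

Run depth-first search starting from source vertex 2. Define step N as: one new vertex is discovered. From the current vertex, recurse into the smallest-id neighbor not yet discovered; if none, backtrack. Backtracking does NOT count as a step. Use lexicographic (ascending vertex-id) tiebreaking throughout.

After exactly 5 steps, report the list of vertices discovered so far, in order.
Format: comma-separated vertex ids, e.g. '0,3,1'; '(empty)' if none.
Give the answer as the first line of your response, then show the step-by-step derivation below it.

2,0,1,3,4

step 1: discover 2; path=2; order=2
step 2: discover 0; path=2>0; order=2,0
step 3: discover 1; path=2>0>1; order=2,0,1
step 4: discover 3; path=2>0>1>3; order=2,0,1,3
step 5: discover 4; path=2>0>4; order=2,0,1,3,4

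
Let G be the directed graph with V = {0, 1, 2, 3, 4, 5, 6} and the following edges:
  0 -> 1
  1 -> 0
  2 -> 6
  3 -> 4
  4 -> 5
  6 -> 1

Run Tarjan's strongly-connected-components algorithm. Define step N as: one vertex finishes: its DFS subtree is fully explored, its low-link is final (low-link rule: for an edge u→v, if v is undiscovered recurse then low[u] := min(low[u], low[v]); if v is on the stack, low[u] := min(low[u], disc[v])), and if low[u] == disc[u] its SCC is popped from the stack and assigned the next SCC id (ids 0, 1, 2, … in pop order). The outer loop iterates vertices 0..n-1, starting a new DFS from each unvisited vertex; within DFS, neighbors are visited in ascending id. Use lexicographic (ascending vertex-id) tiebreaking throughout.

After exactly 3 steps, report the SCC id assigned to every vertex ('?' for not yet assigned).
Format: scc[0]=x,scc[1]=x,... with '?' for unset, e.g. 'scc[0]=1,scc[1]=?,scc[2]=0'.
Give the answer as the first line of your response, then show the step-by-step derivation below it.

scc[0]=0,scc[1]=0,scc[2]=?,scc[3]=?,scc[4]=?,scc[5]=?,scc[6]=1

step 1: low=(low[0]=0,low[1]=0,low[2]=?,low[3]=?,low[4]=?,low[5]=?,low[6]=?); scc=(scc[0]=?,scc[1]=?,scc[2]=?,scc[3]=?,scc[4]=?,scc[5]=?,scc[6]=?)
step 2: low=(low[0]=0,low[1]=0,low[2]=?,low[3]=?,low[4]=?,low[5]=?,low[6]=?); scc=(scc[0]=0,scc[1]=0,scc[2]=?,scc[3]=?,scc[4]=?,scc[5]=?,scc[6]=?)
step 3: low=(low[0]=0,low[1]=0,low[2]=2,low[3]=?,low[4]=?,low[5]=?,low[6]=3); scc=(scc[0]=0,scc[1]=0,scc[2]=?,scc[3]=?,scc[4]=?,scc[5]=?,scc[6]=1)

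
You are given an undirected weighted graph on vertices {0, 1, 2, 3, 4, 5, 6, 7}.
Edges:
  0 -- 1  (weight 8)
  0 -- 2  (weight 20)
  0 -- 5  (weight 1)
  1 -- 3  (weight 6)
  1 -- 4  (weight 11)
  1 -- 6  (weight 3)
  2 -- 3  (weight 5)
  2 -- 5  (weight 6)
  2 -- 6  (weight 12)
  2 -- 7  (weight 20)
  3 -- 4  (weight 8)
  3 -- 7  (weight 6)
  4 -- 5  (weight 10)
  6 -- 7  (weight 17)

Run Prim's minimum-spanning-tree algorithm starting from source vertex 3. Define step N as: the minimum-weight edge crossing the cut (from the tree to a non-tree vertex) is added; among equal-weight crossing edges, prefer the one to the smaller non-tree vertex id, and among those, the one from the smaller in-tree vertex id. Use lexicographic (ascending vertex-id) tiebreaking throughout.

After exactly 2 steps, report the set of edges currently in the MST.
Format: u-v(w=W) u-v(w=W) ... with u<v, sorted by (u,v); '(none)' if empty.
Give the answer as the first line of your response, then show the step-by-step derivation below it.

1-3(w=6) 2-3(w=5)

step 1: add edge 2-3 (w=5); MST = {2-3(w=5)}
step 2: add edge 1-3 (w=6); MST = {1-3(w=6) 2-3(w=5)}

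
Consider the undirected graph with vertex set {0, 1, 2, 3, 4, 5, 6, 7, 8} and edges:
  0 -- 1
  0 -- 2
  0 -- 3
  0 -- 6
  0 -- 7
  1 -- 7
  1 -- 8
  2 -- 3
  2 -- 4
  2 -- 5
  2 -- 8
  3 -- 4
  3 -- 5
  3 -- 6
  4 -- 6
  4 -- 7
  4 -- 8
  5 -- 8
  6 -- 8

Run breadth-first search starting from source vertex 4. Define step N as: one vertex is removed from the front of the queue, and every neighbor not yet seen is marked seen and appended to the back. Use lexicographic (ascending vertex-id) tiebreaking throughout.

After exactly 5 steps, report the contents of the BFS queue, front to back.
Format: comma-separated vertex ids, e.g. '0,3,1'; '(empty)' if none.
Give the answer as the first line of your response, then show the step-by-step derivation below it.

8,0,5,1

step 1: dequeue 4; queue=[2,3,6,7,8]; order=4
step 2: dequeue 2; queue=[3,6,7,8,0,5]; order=4,2
step 3: dequeue 3; queue=[6,7,8,0,5]; order=4,2,3
step 4: dequeue 6; queue=[7,8,0,5]; order=4,2,3,6
step 5: dequeue 7; queue=[8,0,5,1]; order=4,2,3,6,7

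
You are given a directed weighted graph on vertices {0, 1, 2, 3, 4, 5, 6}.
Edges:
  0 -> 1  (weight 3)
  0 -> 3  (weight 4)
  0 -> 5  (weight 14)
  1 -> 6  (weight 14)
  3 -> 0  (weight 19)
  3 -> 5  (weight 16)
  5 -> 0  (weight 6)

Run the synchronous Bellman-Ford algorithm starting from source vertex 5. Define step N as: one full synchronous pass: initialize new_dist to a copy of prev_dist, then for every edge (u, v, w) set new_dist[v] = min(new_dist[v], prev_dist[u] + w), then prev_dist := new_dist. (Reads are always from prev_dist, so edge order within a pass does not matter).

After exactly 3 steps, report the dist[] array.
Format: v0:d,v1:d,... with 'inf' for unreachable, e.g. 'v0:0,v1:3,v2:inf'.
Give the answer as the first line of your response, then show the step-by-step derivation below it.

v0:6,v1:9,v2:inf,v3:10,v4:inf,v5:0,v6:23

step 1: dist = v0:6,v1:inf,v2:inf,v3:inf,v4:inf,v5:0,v6:inf
step 2: dist = v0:6,v1:9,v2:inf,v3:10,v4:inf,v5:0,v6:inf
step 3: dist = v0:6,v1:9,v2:inf,v3:10,v4:inf,v5:0,v6:23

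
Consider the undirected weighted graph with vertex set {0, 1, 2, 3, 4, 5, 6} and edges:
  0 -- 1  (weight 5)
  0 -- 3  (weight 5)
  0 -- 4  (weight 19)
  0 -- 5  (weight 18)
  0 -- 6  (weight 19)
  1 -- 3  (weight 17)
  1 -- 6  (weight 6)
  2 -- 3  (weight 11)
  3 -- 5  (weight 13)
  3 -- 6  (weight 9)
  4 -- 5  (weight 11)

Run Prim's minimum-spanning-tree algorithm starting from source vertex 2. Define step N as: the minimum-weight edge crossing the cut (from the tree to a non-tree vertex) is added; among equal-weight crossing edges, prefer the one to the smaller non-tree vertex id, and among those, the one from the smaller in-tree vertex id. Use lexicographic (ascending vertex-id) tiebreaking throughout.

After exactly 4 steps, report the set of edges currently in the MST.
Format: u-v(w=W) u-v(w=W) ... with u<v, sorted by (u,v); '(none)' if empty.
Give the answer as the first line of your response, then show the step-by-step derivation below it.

0-1(w=5) 0-3(w=5) 1-6(w=6) 2-3(w=11)

step 1: add edge 2-3 (w=11); MST = {2-3(w=11)}
step 2: add edge 0-3 (w=5); MST = {0-3(w=5) 2-3(w=11)}
step 3: add edge 0-1 (w=5); MST = {0-1(w=5) 0-3(w=5) 2-3(w=11)}
step 4: add edge 1-6 (w=6); MST = {0-1(w=5) 0-3(w=5) 1-6(w=6) 2-3(w=11)}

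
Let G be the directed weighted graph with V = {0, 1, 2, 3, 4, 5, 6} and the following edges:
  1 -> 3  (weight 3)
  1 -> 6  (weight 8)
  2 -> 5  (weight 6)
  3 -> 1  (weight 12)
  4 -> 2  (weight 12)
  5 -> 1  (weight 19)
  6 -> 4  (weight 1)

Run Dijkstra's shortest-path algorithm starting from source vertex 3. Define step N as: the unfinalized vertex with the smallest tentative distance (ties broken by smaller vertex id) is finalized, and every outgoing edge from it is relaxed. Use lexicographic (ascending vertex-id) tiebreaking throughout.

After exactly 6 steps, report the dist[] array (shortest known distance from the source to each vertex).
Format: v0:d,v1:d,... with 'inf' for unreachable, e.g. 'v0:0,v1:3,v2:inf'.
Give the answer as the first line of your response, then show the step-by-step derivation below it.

v0:inf,v1:12,v2:33,v3:0,v4:21,v5:39,v6:20

step 1: dist = v0:inf,v1:12,v2:inf,v3:0,v4:inf,v5:inf,v6:inf
step 2: dist = v0:inf,v1:12,v2:inf,v3:0,v4:inf,v5:inf,v6:20
step 3: dist = v0:inf,v1:12,v2:inf,v3:0,v4:21,v5:inf,v6:20
step 4: dist = v0:inf,v1:12,v2:33,v3:0,v4:21,v5:inf,v6:20
step 5: dist = v0:inf,v1:12,v2:33,v3:0,v4:21,v5:39,v6:20
step 6: dist = v0:inf,v1:12,v2:33,v3:0,v4:21,v5:39,v6:20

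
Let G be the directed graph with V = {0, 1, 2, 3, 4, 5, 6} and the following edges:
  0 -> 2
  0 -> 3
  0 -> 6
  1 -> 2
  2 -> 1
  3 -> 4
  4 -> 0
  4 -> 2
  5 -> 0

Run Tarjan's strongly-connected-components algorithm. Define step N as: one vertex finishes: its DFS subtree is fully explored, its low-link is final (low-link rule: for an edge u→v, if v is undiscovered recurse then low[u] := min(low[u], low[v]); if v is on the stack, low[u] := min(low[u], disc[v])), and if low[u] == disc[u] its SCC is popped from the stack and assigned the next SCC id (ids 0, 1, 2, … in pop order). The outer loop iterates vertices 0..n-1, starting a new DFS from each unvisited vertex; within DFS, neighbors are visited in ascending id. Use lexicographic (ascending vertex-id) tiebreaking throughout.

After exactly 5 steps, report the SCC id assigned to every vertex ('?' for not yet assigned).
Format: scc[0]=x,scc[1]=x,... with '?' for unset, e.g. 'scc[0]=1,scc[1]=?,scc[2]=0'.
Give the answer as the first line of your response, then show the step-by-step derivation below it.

scc[0]=?,scc[1]=0,scc[2]=0,scc[3]=?,scc[4]=?,scc[5]=?,scc[6]=1

step 1: low=(low[0]=0,low[1]=1,low[2]=1,low[3]=?,low[4]=?,low[5]=?,low[6]=?); scc=(scc[0]=?,scc[1]=?,scc[2]=?,scc[3]=?,scc[4]=?,scc[5]=?,scc[6]=?)
step 2: low=(low[0]=0,low[1]=1,low[2]=1,low[3]=?,low[4]=?,low[5]=?,low[6]=?); scc=(scc[0]=?,scc[1]=0,scc[2]=0,scc[3]=?,scc[4]=?,scc[5]=?,scc[6]=?)
step 3: low=(low[0]=0,low[1]=1,low[2]=1,low[3]=3,low[4]=0,low[5]=?,low[6]=?); scc=(scc[0]=?,scc[1]=0,scc[2]=0,scc[3]=?,scc[4]=?,scc[5]=?,scc[6]=?)
step 4: low=(low[0]=0,low[1]=1,low[2]=1,low[3]=0,low[4]=0,low[5]=?,low[6]=?); scc=(scc[0]=?,scc[1]=0,scc[2]=0,scc[3]=?,scc[4]=?,scc[5]=?,scc[6]=?)
step 5: low=(low[0]=0,low[1]=1,low[2]=1,low[3]=0,low[4]=0,low[5]=?,low[6]=5); scc=(scc[0]=?,scc[1]=0,scc[2]=0,scc[3]=?,scc[4]=?,scc[5]=?,scc[6]=1)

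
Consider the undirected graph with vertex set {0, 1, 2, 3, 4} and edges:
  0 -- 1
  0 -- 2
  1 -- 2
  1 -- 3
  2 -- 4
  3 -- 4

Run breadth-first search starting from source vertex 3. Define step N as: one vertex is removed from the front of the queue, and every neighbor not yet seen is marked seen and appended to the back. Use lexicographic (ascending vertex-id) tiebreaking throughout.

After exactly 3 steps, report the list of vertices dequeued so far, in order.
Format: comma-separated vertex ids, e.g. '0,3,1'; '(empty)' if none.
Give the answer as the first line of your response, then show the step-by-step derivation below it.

3,1,4

step 1: dequeue 3; queue=[1,4]; order=3
step 2: dequeue 1; queue=[4,0,2]; order=3,1
step 3: dequeue 4; queue=[0,2]; order=3,1,4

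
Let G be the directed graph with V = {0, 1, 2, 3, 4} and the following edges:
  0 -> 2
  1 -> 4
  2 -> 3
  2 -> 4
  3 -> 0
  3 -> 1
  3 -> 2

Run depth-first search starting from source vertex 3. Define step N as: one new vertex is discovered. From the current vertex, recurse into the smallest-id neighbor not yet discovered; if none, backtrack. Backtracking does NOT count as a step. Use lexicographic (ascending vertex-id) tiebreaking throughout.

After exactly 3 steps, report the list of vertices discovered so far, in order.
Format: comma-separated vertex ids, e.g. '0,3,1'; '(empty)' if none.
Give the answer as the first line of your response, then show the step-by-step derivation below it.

3,0,2

step 1: discover 3; path=3; order=3
step 2: discover 0; path=3>0; order=3,0
step 3: discover 2; path=3>0>2; order=3,0,2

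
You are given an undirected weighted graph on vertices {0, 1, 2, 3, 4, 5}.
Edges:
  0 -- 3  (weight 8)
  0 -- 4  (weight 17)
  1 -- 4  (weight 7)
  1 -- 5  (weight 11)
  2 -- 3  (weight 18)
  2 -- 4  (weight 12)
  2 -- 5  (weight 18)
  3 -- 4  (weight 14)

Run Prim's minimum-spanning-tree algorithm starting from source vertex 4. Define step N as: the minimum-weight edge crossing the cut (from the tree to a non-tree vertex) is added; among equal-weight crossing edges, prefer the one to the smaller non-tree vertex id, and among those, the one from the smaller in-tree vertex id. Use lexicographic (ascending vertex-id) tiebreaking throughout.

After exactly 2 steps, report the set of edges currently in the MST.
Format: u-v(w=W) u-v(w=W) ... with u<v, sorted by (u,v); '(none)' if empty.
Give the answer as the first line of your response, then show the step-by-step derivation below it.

1-4(w=7) 1-5(w=11)

step 1: add edge 1-4 (w=7); MST = {1-4(w=7)}
step 2: add edge 1-5 (w=11); MST = {1-4(w=7) 1-5(w=11)}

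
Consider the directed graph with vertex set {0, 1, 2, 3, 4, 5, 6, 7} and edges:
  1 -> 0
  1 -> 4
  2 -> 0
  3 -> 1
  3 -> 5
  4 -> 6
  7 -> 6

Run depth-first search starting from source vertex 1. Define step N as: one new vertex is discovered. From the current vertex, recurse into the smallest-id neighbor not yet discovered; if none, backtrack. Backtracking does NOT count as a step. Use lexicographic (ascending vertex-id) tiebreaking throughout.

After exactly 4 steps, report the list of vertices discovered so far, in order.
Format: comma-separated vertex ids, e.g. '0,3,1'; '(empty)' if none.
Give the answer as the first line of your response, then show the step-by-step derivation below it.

1,0,4,6

step 1: discover 1; path=1; order=1
step 2: discover 0; path=1>0; order=1,0
step 3: discover 4; path=1>4; order=1,0,4
step 4: discover 6; path=1>4>6; order=1,0,4,6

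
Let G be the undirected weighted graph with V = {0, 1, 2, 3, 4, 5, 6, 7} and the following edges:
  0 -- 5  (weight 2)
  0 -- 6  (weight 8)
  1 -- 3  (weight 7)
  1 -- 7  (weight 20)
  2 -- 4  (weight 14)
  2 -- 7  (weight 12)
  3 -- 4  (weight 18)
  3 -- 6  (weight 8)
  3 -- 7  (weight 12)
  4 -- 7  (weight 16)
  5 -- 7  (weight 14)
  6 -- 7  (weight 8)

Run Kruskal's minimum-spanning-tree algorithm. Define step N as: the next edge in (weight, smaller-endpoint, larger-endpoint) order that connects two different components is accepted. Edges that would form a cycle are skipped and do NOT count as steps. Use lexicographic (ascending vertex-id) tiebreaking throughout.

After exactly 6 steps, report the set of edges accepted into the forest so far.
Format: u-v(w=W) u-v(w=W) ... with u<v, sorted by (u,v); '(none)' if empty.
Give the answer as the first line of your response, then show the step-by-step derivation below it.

0-5(w=2) 0-6(w=8) 1-3(w=7) 2-7(w=12) 3-6(w=8) 6-7(w=8)

step 1: add edge 0-5 (w=2); MST = {0-5(w=2)}
step 2: add edge 1-3 (w=7); MST = {0-5(w=2) 1-3(w=7)}
step 3: add edge 0-6 (w=8); MST = {0-5(w=2) 0-6(w=8) 1-3(w=7)}
step 4: add edge 3-6 (w=8); MST = {0-5(w=2) 0-6(w=8) 1-3(w=7) 3-6(w=8)}
step 5: add edge 6-7 (w=8); MST = {0-5(w=2) 0-6(w=8) 1-3(w=7) 3-6(w=8) 6-7(w=8)}
step 6: add edge 2-7 (w=12); MST = {0-5(w=2) 0-6(w=8) 1-3(w=7) 2-7(w=12) 3-6(w=8) 6-7(w=8)}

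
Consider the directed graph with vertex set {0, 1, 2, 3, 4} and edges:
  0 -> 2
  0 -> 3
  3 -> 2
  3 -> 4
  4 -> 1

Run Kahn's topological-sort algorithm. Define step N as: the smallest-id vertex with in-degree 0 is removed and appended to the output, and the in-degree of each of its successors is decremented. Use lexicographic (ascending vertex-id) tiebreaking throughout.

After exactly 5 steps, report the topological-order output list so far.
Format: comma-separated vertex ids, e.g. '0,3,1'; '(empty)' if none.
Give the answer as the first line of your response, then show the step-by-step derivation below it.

0,3,2,4,1

step 1: output 0; order=[0]; indeg=(0,1,1,0,1)
step 2: output 3; order=[0,3]; indeg=(0,1,0,0,0)
step 3: output 2; order=[0,3,2]; indeg=(0,1,0,0,0)
step 4: output 4; order=[0,3,2,4]; indeg=(0,0,0,0,0)
step 5: output 1; order=[0,3,2,4,1]; indeg=(0,0,0,0,0)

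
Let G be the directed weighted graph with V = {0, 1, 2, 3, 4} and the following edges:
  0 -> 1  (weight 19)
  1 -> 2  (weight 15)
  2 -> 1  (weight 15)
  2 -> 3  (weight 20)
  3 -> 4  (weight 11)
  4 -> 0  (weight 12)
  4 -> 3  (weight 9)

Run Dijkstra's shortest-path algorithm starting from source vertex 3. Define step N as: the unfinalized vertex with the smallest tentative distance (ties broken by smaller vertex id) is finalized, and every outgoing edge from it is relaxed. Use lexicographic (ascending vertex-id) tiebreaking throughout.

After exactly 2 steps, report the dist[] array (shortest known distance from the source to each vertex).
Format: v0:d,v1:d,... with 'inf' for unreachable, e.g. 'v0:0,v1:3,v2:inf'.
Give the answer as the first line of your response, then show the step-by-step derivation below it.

v0:23,v1:inf,v2:inf,v3:0,v4:11

step 1: dist = v0:inf,v1:inf,v2:inf,v3:0,v4:11
step 2: dist = v0:23,v1:inf,v2:inf,v3:0,v4:11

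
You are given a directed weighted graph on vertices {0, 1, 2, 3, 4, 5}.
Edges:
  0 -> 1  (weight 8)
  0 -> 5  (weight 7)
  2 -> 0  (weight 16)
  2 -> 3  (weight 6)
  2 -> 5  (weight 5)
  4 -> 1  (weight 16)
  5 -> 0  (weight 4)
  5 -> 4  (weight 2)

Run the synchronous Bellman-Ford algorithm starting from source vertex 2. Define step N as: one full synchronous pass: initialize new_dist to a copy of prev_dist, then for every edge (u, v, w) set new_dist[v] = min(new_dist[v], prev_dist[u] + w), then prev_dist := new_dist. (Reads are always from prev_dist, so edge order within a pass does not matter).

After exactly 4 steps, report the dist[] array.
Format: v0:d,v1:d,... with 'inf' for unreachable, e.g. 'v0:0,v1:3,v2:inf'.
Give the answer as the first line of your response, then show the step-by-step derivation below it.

v0:9,v1:17,v2:0,v3:6,v4:7,v5:5

step 1: dist = v0:16,v1:inf,v2:0,v3:6,v4:inf,v5:5
step 2: dist = v0:9,v1:24,v2:0,v3:6,v4:7,v5:5
step 3: dist = v0:9,v1:17,v2:0,v3:6,v4:7,v5:5
step 4: dist = v0:9,v1:17,v2:0,v3:6,v4:7,v5:5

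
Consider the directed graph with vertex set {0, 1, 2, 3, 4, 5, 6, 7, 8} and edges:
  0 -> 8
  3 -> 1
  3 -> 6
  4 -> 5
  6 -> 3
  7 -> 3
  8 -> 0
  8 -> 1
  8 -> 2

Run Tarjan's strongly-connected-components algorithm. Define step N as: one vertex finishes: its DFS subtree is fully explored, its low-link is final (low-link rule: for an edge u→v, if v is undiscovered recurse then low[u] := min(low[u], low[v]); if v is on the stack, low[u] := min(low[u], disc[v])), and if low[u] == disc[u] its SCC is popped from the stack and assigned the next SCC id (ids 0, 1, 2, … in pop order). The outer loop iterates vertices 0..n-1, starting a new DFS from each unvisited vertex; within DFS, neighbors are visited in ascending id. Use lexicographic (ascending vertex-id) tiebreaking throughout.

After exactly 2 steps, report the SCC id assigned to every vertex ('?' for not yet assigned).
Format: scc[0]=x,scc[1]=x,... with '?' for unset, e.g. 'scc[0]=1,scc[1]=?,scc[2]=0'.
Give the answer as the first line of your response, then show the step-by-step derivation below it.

scc[0]=?,scc[1]=0,scc[2]=1,scc[3]=?,scc[4]=?,scc[5]=?,scc[6]=?,scc[7]=?,scc[8]=?

step 1: low=(low[0]=0,low[1]=2,low[2]=?,low[3]=?,low[4]=?,low[5]=?,low[6]=?,low[7]=?,low[8]=0); scc=(scc[0]=?,scc[1]=0,scc[2]=?,scc[3]=?,scc[4]=?,scc[5]=?,scc[6]=?,scc[7]=?,scc[8]=?)
step 2: low=(low[0]=0,low[1]=2,low[2]=3,low[3]=?,low[4]=?,low[5]=?,low[6]=?,low[7]=?,low[8]=0); scc=(scc[0]=?,scc[1]=0,scc[2]=1,scc[3]=?,scc[4]=?,scc[5]=?,scc[6]=?,scc[7]=?,scc[8]=?)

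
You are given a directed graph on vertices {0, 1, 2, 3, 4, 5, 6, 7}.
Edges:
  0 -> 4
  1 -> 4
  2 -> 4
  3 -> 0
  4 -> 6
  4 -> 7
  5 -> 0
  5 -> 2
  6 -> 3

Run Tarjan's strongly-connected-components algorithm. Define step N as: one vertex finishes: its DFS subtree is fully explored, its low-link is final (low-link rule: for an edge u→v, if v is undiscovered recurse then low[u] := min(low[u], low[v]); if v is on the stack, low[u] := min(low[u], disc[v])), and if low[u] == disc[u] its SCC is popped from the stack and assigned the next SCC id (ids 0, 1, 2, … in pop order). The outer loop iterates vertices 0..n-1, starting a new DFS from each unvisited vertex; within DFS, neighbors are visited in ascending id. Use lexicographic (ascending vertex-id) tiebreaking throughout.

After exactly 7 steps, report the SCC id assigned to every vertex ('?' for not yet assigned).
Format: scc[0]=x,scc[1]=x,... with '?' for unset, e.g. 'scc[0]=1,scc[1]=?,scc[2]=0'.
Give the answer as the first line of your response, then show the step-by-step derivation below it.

scc[0]=1,scc[1]=2,scc[2]=3,scc[3]=1,scc[4]=1,scc[5]=?,scc[6]=1,scc[7]=0

step 1: low=(low[0]=0,low[1]=?,low[2]=?,low[3]=0,low[4]=1,low[5]=?,low[6]=2,low[7]=?); scc=(scc[0]=?,scc[1]=?,scc[2]=?,scc[3]=?,scc[4]=?,scc[5]=?,scc[6]=?,scc[7]=?)
step 2: low=(low[0]=0,low[1]=?,low[2]=?,low[3]=0,low[4]=1,low[5]=?,low[6]=0,low[7]=?); scc=(scc[0]=?,scc[1]=?,scc[2]=?,scc[3]=?,scc[4]=?,scc[5]=?,scc[6]=?,scc[7]=?)
step 3: low=(low[0]=0,low[1]=?,low[2]=?,low[3]=0,low[4]=0,low[5]=?,low[6]=0,low[7]=4); scc=(scc[0]=?,scc[1]=?,scc[2]=?,scc[3]=?,scc[4]=?,scc[5]=?,scc[6]=?,scc[7]=0)
step 4: low=(low[0]=0,low[1]=?,low[2]=?,low[3]=0,low[4]=0,low[5]=?,low[6]=0,low[7]=4); scc=(scc[0]=?,scc[1]=?,scc[2]=?,scc[3]=?,scc[4]=?,scc[5]=?,scc[6]=?,scc[7]=0)
step 5: low=(low[0]=0,low[1]=?,low[2]=?,low[3]=0,low[4]=0,low[5]=?,low[6]=0,low[7]=4); scc=(scc[0]=1,scc[1]=?,scc[2]=?,scc[3]=1,scc[4]=1,scc[5]=?,scc[6]=1,scc[7]=0)
step 6: low=(low[0]=0,low[1]=5,low[2]=?,low[3]=0,low[4]=0,low[5]=?,low[6]=0,low[7]=4); scc=(scc[0]=1,scc[1]=2,scc[2]=?,scc[3]=1,scc[4]=1,scc[5]=?,scc[6]=1,scc[7]=0)
step 7: low=(low[0]=0,low[1]=5,low[2]=6,low[3]=0,low[4]=0,low[5]=?,low[6]=0,low[7]=4); scc=(scc[0]=1,scc[1]=2,scc[2]=3,scc[3]=1,scc[4]=1,scc[5]=?,scc[6]=1,scc[7]=0)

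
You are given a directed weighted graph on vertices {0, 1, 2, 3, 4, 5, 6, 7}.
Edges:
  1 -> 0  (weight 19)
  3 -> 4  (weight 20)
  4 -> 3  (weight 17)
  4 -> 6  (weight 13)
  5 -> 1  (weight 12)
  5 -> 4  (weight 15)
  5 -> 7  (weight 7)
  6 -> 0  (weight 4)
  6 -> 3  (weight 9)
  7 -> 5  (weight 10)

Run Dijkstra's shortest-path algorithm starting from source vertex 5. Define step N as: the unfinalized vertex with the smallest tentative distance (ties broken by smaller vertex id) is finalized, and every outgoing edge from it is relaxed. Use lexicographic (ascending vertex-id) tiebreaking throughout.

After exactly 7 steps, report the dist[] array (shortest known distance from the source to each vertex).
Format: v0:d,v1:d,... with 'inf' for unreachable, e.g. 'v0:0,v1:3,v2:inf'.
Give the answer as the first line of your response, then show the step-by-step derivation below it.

v0:31,v1:12,v2:inf,v3:32,v4:15,v5:0,v6:28,v7:7

step 1: dist = v0:inf,v1:12,v2:inf,v3:inf,v4:15,v5:0,v6:inf,v7:7
step 2: dist = v0:inf,v1:12,v2:inf,v3:inf,v4:15,v5:0,v6:inf,v7:7
step 3: dist = v0:31,v1:12,v2:inf,v3:inf,v4:15,v5:0,v6:inf,v7:7
step 4: dist = v0:31,v1:12,v2:inf,v3:32,v4:15,v5:0,v6:28,v7:7
step 5: dist = v0:31,v1:12,v2:inf,v3:32,v4:15,v5:0,v6:28,v7:7
step 6: dist = v0:31,v1:12,v2:inf,v3:32,v4:15,v5:0,v6:28,v7:7
step 7: dist = v0:31,v1:12,v2:inf,v3:32,v4:15,v5:0,v6:28,v7:7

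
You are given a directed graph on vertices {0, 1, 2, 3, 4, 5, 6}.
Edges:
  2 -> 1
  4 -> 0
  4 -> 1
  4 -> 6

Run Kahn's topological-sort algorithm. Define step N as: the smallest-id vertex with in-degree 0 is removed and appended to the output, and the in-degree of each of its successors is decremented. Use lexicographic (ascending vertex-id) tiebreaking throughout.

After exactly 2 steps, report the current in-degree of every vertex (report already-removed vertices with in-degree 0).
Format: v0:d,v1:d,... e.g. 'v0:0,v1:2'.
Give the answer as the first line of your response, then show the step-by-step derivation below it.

v0:1,v1:1,v2:0,v3:0,v4:0,v5:0,v6:1

step 1: output 2; order=[2]; indeg=(1,1,0,0,0,0,1)
step 2: output 3; order=[2,3]; indeg=(1,1,0,0,0,0,1)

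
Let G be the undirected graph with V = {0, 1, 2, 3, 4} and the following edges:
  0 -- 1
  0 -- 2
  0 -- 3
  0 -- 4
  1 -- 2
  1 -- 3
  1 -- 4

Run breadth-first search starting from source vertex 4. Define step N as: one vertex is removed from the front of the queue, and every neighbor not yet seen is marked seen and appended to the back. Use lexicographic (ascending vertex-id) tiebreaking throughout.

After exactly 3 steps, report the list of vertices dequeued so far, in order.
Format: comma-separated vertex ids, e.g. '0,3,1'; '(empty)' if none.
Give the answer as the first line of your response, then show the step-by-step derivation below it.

4,0,1

step 1: dequeue 4; queue=[0,1]; order=4
step 2: dequeue 0; queue=[1,2,3]; order=4,0
step 3: dequeue 1; queue=[2,3]; order=4,0,1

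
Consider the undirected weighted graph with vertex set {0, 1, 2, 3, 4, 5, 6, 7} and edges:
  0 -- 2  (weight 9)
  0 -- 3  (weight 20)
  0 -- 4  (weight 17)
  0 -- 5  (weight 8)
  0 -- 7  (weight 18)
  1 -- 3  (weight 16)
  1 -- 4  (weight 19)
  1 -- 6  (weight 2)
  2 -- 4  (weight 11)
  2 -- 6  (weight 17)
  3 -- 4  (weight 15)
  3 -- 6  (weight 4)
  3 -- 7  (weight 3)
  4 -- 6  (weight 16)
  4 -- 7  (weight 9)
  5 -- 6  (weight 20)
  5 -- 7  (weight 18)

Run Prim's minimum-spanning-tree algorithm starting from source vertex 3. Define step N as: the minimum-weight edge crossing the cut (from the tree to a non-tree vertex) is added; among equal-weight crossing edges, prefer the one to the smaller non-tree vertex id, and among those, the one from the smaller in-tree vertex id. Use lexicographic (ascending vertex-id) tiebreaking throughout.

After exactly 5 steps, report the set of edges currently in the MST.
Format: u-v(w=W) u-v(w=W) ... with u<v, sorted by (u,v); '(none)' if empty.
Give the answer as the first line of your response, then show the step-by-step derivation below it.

1-6(w=2) 2-4(w=11) 3-6(w=4) 3-7(w=3) 4-7(w=9)

step 1: add edge 3-7 (w=3); MST = {3-7(w=3)}
step 2: add edge 3-6 (w=4); MST = {3-6(w=4) 3-7(w=3)}
step 3: add edge 1-6 (w=2); MST = {1-6(w=2) 3-6(w=4) 3-7(w=3)}
step 4: add edge 4-7 (w=9); MST = {1-6(w=2) 3-6(w=4) 3-7(w=3) 4-7(w=9)}
step 5: add edge 2-4 (w=11); MST = {1-6(w=2) 2-4(w=11) 3-6(w=4) 3-7(w=3) 4-7(w=9)}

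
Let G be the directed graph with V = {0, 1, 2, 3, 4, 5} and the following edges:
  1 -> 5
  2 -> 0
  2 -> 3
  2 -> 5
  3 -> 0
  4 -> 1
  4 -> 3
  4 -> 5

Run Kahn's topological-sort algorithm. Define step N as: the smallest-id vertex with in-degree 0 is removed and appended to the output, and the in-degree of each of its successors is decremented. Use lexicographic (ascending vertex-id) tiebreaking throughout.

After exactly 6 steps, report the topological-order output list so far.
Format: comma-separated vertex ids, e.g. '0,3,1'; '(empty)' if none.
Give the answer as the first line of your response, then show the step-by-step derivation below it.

2,4,1,3,0,5

step 1: output 2; order=[2]; indeg=(1,1,0,1,0,2)
step 2: output 4; order=[2,4]; indeg=(1,0,0,0,0,1)
step 3: output 1; order=[2,4,1]; indeg=(1,0,0,0,0,0)
step 4: output 3; order=[2,4,1,3]; indeg=(0,0,0,0,0,0)
step 5: output 0; order=[2,4,1,3,0]; indeg=(0,0,0,0,0,0)
step 6: output 5; order=[2,4,1,3,0,5]; indeg=(0,0,0,0,0,0)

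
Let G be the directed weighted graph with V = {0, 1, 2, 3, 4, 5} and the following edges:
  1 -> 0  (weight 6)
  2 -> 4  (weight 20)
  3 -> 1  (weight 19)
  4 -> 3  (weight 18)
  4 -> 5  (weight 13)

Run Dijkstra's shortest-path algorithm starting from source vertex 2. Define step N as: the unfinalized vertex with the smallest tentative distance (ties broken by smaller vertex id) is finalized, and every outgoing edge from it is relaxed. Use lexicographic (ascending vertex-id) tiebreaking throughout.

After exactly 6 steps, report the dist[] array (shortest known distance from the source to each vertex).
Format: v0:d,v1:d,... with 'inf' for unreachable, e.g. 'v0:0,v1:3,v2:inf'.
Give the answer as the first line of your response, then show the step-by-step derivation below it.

v0:63,v1:57,v2:0,v3:38,v4:20,v5:33

step 1: dist = v0:inf,v1:inf,v2:0,v3:inf,v4:20,v5:inf
step 2: dist = v0:inf,v1:inf,v2:0,v3:38,v4:20,v5:33
step 3: dist = v0:inf,v1:inf,v2:0,v3:38,v4:20,v5:33
step 4: dist = v0:inf,v1:57,v2:0,v3:38,v4:20,v5:33
step 5: dist = v0:63,v1:57,v2:0,v3:38,v4:20,v5:33
step 6: dist = v0:63,v1:57,v2:0,v3:38,v4:20,v5:33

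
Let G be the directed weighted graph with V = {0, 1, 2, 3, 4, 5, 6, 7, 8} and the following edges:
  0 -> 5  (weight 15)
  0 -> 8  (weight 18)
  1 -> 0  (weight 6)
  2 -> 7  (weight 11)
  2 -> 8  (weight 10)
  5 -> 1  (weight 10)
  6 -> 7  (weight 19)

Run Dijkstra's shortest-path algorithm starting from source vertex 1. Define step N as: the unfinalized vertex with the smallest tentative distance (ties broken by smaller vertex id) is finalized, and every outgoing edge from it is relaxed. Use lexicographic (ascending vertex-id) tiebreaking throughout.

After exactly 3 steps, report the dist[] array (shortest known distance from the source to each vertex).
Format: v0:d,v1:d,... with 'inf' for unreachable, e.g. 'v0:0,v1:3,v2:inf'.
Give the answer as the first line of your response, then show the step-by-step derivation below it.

v0:6,v1:0,v2:inf,v3:inf,v4:inf,v5:21,v6:inf,v7:inf,v8:24

step 1: dist = v0:6,v1:0,v2:inf,v3:inf,v4:inf,v5:inf,v6:inf,v7:inf,v8:inf
step 2: dist = v0:6,v1:0,v2:inf,v3:inf,v4:inf,v5:21,v6:inf,v7:inf,v8:24
step 3: dist = v0:6,v1:0,v2:inf,v3:inf,v4:inf,v5:21,v6:inf,v7:inf,v8:24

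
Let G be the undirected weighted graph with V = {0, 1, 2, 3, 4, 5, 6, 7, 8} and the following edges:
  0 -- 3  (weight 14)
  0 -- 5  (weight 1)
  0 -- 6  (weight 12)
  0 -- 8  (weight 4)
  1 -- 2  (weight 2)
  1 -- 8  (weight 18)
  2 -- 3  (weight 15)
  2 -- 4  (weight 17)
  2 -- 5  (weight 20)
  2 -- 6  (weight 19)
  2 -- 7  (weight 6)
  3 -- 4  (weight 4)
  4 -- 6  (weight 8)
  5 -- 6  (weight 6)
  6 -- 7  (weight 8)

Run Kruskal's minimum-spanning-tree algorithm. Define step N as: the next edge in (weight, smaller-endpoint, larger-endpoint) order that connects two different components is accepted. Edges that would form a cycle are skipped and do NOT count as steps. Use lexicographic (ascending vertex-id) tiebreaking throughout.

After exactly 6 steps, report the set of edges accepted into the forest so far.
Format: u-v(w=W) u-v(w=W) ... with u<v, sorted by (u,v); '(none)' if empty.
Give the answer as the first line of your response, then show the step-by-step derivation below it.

0-5(w=1) 0-8(w=4) 1-2(w=2) 2-7(w=6) 3-4(w=4) 5-6(w=6)

step 1: add edge 0-5 (w=1); MST = {0-5(w=1)}
step 2: add edge 1-2 (w=2); MST = {0-5(w=1) 1-2(w=2)}
step 3: add edge 0-8 (w=4); MST = {0-5(w=1) 0-8(w=4) 1-2(w=2)}
step 4: add edge 3-4 (w=4); MST = {0-5(w=1) 0-8(w=4) 1-2(w=2) 3-4(w=4)}
step 5: add edge 2-7 (w=6); MST = {0-5(w=1) 0-8(w=4) 1-2(w=2) 2-7(w=6) 3-4(w=4)}
step 6: add edge 5-6 (w=6); MST = {0-5(w=1) 0-8(w=4) 1-2(w=2) 2-7(w=6) 3-4(w=4) 5-6(w=6)}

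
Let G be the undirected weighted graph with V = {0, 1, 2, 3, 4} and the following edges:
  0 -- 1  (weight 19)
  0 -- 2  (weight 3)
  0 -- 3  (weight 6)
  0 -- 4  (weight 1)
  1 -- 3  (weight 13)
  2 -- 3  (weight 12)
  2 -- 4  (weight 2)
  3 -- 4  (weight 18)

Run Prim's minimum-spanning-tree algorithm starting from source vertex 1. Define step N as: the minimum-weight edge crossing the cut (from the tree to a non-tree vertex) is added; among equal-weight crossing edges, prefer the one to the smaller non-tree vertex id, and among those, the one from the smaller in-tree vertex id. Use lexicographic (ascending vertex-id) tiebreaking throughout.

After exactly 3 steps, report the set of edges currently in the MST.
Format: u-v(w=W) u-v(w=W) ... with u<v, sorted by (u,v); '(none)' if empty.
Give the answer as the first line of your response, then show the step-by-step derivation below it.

0-3(w=6) 0-4(w=1) 1-3(w=13)

step 1: add edge 1-3 (w=13); MST = {1-3(w=13)}
step 2: add edge 0-3 (w=6); MST = {0-3(w=6) 1-3(w=13)}
step 3: add edge 0-4 (w=1); MST = {0-3(w=6) 0-4(w=1) 1-3(w=13)}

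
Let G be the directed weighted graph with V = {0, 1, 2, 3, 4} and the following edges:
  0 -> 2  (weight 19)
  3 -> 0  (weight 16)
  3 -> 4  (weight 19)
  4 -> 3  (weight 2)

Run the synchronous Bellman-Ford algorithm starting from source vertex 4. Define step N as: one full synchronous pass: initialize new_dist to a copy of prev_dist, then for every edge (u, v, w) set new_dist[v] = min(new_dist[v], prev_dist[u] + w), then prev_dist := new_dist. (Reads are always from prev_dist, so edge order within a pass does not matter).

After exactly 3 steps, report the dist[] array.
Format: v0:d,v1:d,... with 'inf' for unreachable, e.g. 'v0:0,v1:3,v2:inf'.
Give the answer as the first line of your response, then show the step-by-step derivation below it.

v0:18,v1:inf,v2:37,v3:2,v4:0

step 1: dist = v0:inf,v1:inf,v2:inf,v3:2,v4:0
step 2: dist = v0:18,v1:inf,v2:inf,v3:2,v4:0
step 3: dist = v0:18,v1:inf,v2:37,v3:2,v4:0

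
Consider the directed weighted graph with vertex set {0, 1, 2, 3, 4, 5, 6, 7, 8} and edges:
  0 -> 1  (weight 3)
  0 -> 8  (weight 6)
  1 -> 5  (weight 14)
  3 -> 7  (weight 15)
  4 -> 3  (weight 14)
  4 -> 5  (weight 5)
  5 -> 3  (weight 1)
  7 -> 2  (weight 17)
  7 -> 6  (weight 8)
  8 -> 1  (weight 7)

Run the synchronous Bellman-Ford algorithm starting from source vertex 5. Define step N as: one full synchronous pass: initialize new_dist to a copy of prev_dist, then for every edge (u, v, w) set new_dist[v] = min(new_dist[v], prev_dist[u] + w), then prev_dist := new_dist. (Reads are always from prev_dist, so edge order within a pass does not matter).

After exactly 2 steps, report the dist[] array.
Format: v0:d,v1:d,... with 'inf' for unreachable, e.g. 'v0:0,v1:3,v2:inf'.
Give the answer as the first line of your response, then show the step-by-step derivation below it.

v0:inf,v1:inf,v2:inf,v3:1,v4:inf,v5:0,v6:inf,v7:16,v8:inf

step 1: dist = v0:inf,v1:inf,v2:inf,v3:1,v4:inf,v5:0,v6:inf,v7:inf,v8:inf
step 2: dist = v0:inf,v1:inf,v2:inf,v3:1,v4:inf,v5:0,v6:inf,v7:16,v8:inf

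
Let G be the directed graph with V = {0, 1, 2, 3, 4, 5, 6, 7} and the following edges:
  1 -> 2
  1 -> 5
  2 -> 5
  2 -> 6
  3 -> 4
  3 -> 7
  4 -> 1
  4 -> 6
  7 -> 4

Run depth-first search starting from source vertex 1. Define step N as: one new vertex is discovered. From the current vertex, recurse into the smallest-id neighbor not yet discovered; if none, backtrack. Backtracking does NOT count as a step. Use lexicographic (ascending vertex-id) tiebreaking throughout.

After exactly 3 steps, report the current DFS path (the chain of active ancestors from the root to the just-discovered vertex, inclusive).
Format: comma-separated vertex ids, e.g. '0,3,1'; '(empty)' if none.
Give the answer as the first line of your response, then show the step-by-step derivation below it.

1,2,5

step 1: discover 1; path=1; order=1
step 2: discover 2; path=1>2; order=1,2
step 3: discover 5; path=1>2>5; order=1,2,5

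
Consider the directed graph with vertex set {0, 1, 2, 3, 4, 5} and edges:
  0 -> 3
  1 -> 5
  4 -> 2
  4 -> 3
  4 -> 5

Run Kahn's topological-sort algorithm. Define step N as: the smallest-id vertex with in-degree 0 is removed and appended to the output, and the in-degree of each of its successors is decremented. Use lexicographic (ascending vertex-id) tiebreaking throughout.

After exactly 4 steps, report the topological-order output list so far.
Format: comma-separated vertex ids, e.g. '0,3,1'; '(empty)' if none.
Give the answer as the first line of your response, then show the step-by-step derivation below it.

0,1,4,2

step 1: output 0; order=[0]; indeg=(0,0,1,1,0,2)
step 2: output 1; order=[0,1]; indeg=(0,0,1,1,0,1)
step 3: output 4; order=[0,1,4]; indeg=(0,0,0,0,0,0)
step 4: output 2; order=[0,1,4,2]; indeg=(0,0,0,0,0,0)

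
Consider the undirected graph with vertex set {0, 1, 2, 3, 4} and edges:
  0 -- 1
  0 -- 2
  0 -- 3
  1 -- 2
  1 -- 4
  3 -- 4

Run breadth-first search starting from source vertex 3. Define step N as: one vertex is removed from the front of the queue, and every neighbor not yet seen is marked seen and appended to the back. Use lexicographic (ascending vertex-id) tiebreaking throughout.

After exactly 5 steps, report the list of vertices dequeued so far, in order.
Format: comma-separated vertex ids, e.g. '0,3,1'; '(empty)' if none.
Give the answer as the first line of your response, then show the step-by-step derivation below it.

3,0,4,1,2

step 1: dequeue 3; queue=[0,4]; order=3
step 2: dequeue 0; queue=[4,1,2]; order=3,0
step 3: dequeue 4; queue=[1,2]; order=3,0,4
step 4: dequeue 1; queue=[2]; order=3,0,4,1
step 5: dequeue 2; queue=[(empty)]; order=3,0,4,1,2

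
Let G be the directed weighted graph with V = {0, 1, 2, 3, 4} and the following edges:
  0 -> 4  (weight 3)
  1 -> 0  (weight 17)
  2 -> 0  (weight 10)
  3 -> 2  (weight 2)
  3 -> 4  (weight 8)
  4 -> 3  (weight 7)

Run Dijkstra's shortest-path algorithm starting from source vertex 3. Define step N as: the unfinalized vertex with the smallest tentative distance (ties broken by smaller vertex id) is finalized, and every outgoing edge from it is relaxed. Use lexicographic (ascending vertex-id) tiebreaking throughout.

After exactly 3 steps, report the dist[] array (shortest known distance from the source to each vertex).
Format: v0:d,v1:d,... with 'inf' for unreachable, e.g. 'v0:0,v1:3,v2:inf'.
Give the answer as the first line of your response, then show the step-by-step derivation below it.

v0:12,v1:inf,v2:2,v3:0,v4:8

step 1: dist = v0:inf,v1:inf,v2:2,v3:0,v4:8
step 2: dist = v0:12,v1:inf,v2:2,v3:0,v4:8
step 3: dist = v0:12,v1:inf,v2:2,v3:0,v4:8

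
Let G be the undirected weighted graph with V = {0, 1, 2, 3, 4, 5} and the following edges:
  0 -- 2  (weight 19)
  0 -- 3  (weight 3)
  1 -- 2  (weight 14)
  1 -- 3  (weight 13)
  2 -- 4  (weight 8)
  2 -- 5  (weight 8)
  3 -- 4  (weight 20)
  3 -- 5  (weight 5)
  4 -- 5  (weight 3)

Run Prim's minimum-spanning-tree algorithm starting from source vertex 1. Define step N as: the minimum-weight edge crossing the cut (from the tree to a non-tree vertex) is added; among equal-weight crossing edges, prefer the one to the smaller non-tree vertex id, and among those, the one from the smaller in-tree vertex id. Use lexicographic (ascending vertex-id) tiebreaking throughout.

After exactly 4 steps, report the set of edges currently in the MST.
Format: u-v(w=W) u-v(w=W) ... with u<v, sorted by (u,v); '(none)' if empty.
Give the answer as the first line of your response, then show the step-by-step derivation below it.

0-3(w=3) 1-3(w=13) 3-5(w=5) 4-5(w=3)

step 1: add edge 1-3 (w=13); MST = {1-3(w=13)}
step 2: add edge 0-3 (w=3); MST = {0-3(w=3) 1-3(w=13)}
step 3: add edge 3-5 (w=5); MST = {0-3(w=3) 1-3(w=13) 3-5(w=5)}
step 4: add edge 4-5 (w=3); MST = {0-3(w=3) 1-3(w=13) 3-5(w=5) 4-5(w=3)}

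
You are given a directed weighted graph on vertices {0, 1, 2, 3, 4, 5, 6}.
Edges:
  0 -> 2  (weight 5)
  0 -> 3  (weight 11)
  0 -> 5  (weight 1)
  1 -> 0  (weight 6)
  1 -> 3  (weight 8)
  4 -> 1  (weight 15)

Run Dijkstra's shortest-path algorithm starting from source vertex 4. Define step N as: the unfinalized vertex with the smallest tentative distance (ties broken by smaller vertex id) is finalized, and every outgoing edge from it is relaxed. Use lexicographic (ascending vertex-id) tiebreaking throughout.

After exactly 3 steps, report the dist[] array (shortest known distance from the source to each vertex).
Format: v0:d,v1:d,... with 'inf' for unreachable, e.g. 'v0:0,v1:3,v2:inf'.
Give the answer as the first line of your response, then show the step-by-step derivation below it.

v0:21,v1:15,v2:26,v3:23,v4:0,v5:22,v6:inf

step 1: dist = v0:inf,v1:15,v2:inf,v3:inf,v4:0,v5:inf,v6:inf
step 2: dist = v0:21,v1:15,v2:inf,v3:23,v4:0,v5:inf,v6:inf
step 3: dist = v0:21,v1:15,v2:26,v3:23,v4:0,v5:22,v6:inf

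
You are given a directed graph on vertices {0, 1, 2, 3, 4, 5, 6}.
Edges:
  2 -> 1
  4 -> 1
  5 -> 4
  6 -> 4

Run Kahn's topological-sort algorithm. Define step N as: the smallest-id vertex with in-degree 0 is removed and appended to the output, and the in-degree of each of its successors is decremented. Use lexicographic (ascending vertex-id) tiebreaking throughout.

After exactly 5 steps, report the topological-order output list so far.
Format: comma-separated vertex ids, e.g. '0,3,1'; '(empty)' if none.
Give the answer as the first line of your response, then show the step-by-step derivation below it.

0,2,3,5,6

step 1: output 0; order=[0]; indeg=(0,2,0,0,2,0,0)
step 2: output 2; order=[0,2]; indeg=(0,1,0,0,2,0,0)
step 3: output 3; order=[0,2,3]; indeg=(0,1,0,0,2,0,0)
step 4: output 5; order=[0,2,3,5]; indeg=(0,1,0,0,1,0,0)
step 5: output 6; order=[0,2,3,5,6]; indeg=(0,1,0,0,0,0,0)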